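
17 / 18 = 0.94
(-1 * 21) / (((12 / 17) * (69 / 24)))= -238/23 = -10.35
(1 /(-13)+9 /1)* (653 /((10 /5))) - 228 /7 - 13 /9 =2358203/819 = 2879.37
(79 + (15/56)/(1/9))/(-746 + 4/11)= -50149/459312 = -0.11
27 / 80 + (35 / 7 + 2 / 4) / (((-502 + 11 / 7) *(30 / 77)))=260027/840720 = 0.31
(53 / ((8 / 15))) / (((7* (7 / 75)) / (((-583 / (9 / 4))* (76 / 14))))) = -73385125/343 = -213950.80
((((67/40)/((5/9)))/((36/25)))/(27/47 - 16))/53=-3149/1229600 = 0.00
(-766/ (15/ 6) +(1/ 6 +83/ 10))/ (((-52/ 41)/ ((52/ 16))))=183229/240 = 763.45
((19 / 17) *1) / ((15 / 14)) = 266/255 = 1.04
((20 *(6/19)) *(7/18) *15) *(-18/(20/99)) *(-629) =39230730/19 = 2064775.26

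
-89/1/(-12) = 89/12 = 7.42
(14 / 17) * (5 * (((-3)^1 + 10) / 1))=490/17 = 28.82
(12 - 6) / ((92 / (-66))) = -99/23 = -4.30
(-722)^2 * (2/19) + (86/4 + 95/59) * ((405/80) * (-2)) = 51578281/944 = 54638.01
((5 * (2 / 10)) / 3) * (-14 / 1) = -14/3 = -4.67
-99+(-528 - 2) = -629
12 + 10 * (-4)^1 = -28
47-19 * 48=-865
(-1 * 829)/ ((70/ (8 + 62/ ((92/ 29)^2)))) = -7097069/42320 = -167.70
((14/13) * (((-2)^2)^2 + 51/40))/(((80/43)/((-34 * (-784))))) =173256503/650 = 266548.47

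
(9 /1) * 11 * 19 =1881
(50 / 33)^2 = 2500/1089 = 2.30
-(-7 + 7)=0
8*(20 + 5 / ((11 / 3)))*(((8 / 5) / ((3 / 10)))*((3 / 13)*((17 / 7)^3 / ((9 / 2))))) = 295566080/441441 = 669.55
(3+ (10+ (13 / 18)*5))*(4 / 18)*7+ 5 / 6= 4321/162 = 26.67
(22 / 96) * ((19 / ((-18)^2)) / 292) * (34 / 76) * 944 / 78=11033/44276544 = 0.00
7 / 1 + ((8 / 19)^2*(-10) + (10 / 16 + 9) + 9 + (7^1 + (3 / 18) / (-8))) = 534245/17328 = 30.83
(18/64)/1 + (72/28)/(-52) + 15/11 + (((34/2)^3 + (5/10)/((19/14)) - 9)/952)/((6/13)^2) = 28577569/1108536 = 25.78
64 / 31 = 2.06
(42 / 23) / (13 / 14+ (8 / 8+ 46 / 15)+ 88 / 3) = 980/18423 = 0.05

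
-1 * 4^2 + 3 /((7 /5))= -97/7 = -13.86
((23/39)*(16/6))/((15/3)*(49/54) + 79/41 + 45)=45264/1481233 = 0.03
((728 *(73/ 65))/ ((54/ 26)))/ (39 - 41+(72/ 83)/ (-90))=-2205476/11259 = -195.89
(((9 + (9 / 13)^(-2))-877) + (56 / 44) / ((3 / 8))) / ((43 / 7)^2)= -37656745/1647459 = -22.86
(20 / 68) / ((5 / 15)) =15/17 = 0.88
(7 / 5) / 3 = 0.47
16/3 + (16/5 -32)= -352/15 = -23.47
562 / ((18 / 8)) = 2248/9 = 249.78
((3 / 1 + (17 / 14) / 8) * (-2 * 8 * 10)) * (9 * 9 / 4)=-142965/14 = -10211.79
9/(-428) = -9/428 = -0.02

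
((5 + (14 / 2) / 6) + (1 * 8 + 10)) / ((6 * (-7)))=-145/252 = -0.58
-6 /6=-1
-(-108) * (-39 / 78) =-54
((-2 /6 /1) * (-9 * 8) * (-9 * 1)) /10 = -108/5 = -21.60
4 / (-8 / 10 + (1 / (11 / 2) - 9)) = -220/529 = -0.42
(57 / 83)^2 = 3249/6889 = 0.47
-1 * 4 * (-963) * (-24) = -92448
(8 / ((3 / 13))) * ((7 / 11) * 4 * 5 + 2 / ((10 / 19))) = 31512/55 = 572.95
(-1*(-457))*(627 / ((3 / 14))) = 1337182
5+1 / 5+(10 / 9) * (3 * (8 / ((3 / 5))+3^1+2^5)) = 166.31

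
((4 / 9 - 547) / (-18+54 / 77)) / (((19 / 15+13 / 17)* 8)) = 4599265/2365632 = 1.94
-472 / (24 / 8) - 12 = -508/3 = -169.33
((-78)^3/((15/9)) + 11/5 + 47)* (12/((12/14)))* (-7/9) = 9299612/3 = 3099870.67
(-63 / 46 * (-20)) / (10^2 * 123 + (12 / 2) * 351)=15/7889 = 0.00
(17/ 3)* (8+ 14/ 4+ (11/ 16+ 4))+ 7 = 4739/48 = 98.73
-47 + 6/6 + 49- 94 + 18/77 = -6989/77 = -90.77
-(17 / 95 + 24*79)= -1896.18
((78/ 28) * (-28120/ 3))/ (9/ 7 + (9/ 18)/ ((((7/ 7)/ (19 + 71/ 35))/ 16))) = -154.04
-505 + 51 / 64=-32269/64 = -504.20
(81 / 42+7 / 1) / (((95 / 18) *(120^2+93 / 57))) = 225/1915417 = 0.00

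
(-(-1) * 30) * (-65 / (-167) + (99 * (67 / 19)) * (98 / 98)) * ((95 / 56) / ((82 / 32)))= 332683800/47929 = 6941.18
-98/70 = -7/5 = -1.40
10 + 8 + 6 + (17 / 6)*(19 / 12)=28.49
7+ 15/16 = 7.94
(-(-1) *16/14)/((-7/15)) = -120/49 = -2.45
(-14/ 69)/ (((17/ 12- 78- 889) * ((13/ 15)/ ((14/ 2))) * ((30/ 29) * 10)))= 2842/17322565 = 0.00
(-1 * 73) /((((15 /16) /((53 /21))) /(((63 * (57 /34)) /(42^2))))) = -147022/12495 = -11.77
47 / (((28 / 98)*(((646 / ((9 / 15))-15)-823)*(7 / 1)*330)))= 47/157520 = 0.00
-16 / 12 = -4/3 = -1.33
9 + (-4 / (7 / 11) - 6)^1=-23/7 = -3.29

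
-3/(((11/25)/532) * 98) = -2850/77 = -37.01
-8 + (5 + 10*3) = 27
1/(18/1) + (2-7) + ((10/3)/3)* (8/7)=-463/126 = -3.67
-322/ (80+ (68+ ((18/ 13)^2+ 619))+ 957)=-27209/145840 = -0.19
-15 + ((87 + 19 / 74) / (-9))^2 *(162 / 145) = 35737699/397010 = 90.02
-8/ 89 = -0.09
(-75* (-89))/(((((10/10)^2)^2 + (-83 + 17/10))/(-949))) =867750/11 = 78886.36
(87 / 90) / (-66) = -29/1980 = -0.01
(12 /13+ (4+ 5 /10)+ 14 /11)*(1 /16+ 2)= 5745/416 = 13.81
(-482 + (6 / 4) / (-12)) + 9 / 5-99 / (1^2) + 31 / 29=-670777/1160 = -578.26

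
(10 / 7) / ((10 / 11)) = 1.57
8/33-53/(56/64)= -13936/231 = -60.33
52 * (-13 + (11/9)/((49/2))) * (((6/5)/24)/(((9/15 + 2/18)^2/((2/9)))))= -371215/25088 = -14.80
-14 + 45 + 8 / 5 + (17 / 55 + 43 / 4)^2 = 7497329/48400 = 154.90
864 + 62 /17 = 867.65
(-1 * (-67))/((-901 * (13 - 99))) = 67/77486 = 0.00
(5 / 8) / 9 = 5/72 = 0.07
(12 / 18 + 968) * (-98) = -94929.33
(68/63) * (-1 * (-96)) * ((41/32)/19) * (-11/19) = -30668/7581 = -4.05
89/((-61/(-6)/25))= 13350/61 = 218.85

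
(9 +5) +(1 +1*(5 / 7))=110/7 = 15.71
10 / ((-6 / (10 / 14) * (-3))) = 0.40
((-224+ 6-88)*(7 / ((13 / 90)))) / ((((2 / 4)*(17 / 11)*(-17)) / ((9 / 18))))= 124740/221 = 564.43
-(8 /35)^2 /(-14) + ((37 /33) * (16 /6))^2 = 751620832/84043575 = 8.94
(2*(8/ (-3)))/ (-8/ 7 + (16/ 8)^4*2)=-14/81 = -0.17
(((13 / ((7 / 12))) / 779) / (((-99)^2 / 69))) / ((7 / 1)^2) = 1196/290977533 = 0.00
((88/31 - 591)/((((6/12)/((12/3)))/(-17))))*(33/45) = 27276568/465 = 58659.29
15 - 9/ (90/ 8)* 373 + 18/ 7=-9829/35 = -280.83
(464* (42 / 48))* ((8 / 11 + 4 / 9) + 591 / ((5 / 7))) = 166518058/495 = 336400.12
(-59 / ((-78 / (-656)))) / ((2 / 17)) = -164492/39 = -4217.74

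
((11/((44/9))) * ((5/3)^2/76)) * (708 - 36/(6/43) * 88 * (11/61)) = -1290975/4636 = -278.47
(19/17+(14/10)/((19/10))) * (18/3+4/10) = 19168/1615 = 11.87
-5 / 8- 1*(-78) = 619/8 = 77.38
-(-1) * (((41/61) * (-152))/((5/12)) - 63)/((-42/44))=689326/2135 = 322.87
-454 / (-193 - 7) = 227/100 = 2.27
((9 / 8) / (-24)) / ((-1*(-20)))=-3/1280 = 0.00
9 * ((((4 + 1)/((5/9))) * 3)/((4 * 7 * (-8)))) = -243/224 = -1.08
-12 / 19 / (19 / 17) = -204/361 = -0.57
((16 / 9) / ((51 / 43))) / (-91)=-688/41769 = -0.02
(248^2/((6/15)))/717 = 153760/717 = 214.45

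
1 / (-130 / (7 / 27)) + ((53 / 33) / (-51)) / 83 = -129317/54478710 = 0.00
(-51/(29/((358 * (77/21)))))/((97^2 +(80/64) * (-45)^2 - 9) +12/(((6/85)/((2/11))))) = -2945624/15263715 = -0.19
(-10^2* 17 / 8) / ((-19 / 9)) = 3825/38 = 100.66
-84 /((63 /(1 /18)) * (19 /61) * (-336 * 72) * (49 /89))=5429/304057152 = 0.00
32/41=0.78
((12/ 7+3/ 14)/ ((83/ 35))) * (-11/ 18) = -165/332 = -0.50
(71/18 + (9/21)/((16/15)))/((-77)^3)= -4381/460185264 = 0.00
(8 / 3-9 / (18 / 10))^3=-343/27 = -12.70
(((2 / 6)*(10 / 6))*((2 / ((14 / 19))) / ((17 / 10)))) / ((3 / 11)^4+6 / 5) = 69544750/94516821 = 0.74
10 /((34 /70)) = 350/17 = 20.59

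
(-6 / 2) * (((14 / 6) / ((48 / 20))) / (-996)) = 35/11952 = 0.00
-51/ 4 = -12.75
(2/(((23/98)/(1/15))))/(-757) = -196/261165 = 0.00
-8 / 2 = -4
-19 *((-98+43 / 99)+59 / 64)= 11634365/6336 = 1836.23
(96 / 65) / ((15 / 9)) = 288/325 = 0.89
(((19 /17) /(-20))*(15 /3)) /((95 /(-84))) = 21/85 = 0.25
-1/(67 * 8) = -1/536 = 0.00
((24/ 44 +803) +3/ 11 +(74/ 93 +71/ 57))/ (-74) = -15663491/1438338 = -10.89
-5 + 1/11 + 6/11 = -48/11 = -4.36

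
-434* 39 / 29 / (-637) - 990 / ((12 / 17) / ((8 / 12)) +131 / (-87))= 2216.06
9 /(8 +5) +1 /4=49/52 = 0.94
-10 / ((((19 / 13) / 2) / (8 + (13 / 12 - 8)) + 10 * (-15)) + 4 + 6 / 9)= 2535/36671 = 0.07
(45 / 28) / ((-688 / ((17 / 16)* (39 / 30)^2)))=-25857/6164480 = 0.00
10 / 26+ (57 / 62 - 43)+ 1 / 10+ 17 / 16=-1306801/32240 = -40.53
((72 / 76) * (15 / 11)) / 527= 270/110143 = 0.00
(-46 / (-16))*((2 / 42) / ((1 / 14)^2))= 161/6 = 26.83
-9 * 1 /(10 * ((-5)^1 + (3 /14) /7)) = 441/2435 = 0.18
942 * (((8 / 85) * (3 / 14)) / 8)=1413/595 = 2.37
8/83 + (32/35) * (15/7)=8360/4067 = 2.06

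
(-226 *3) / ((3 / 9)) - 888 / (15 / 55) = -5290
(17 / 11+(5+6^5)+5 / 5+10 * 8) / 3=2621.18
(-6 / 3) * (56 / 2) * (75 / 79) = -4200/79 = -53.16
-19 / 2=-9.50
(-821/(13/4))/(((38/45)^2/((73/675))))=-179799/4693 = -38.31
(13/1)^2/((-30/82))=-6929/15 = -461.93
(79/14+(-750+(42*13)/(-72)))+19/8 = -125927/168 = -749.57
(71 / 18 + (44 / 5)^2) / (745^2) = 36623/249761250 = 0.00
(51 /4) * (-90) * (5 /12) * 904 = -432225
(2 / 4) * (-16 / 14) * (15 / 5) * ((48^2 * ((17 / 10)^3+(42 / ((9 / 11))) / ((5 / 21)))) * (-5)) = 762092928/175 = 4354816.73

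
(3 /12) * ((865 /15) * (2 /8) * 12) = 173/4 = 43.25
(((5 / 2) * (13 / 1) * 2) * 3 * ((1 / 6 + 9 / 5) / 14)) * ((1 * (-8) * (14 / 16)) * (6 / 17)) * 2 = -2301/17 = -135.35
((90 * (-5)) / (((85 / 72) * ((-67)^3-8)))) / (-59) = -720/33519257 = 0.00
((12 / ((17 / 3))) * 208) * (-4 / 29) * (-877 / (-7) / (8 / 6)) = -19700928/3451 = -5708.76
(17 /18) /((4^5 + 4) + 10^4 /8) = 1/2412 = 0.00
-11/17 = -0.65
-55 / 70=-11/14 = -0.79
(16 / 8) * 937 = 1874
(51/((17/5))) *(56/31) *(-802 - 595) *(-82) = 96225360/31 = 3104043.87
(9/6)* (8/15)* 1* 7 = 5.60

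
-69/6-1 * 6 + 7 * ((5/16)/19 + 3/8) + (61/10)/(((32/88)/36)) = 895493/1520 = 589.14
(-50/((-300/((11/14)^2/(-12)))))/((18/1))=-121/254016 = 0.00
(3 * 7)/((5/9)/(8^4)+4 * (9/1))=110592/189587 = 0.58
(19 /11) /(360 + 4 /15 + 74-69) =285/60269 = 0.00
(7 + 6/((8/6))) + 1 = 25/2 = 12.50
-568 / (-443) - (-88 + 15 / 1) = 74.28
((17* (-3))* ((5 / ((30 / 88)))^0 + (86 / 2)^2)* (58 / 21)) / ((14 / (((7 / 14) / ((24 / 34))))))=-7752425/588 = -13184.40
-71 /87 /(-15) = 71/1305 = 0.05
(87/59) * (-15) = -1305/59 = -22.12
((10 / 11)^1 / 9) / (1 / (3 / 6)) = 5/99 = 0.05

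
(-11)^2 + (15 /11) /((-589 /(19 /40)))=330085/2728 = 121.00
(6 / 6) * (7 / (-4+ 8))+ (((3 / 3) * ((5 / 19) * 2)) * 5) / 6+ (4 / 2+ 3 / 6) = 1069/228 = 4.69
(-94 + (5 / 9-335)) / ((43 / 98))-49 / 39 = -4918865/5031 = -977.71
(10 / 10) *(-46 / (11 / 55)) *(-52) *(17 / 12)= 50830/3 = 16943.33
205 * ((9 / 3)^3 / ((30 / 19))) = 7011/2 = 3505.50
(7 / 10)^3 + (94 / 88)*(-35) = -407477/11000 = -37.04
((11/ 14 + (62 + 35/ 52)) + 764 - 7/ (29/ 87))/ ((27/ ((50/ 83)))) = 17.99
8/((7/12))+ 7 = 145/7 = 20.71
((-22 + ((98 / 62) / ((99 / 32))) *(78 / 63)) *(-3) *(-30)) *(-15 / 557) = 9836500/189937 = 51.79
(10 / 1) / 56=5/28 = 0.18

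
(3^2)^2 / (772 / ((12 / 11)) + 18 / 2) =243/2150 = 0.11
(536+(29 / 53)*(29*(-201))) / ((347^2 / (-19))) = 2672027/6381677 = 0.42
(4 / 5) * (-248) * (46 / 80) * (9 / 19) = -25668/475 = -54.04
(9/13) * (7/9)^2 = 49/117 = 0.42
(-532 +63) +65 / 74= -34641/74 = -468.12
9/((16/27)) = 243/16 = 15.19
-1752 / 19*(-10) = 17520/19 = 922.11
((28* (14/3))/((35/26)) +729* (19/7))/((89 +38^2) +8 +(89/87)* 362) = 6320753/5819975 = 1.09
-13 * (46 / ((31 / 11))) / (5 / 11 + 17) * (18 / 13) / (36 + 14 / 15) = -125235/274784 = -0.46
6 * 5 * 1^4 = 30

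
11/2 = 5.50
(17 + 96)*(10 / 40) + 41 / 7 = 955/28 = 34.11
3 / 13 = 0.23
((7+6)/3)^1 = 13/3 = 4.33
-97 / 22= -4.41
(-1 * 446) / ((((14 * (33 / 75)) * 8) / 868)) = -172825/22 = -7855.68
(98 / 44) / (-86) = -49/1892 = -0.03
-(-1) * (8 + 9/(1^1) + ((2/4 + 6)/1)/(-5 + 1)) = 123/8 = 15.38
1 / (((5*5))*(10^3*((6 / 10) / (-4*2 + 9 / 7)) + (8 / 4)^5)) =-47/67400 = 0.00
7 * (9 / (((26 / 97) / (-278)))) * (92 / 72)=-2170763/26 = -83490.88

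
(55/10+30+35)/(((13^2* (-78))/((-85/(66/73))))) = 291635/580008 = 0.50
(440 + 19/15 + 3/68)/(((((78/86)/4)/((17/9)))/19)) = 367761929/5265 = 69850.32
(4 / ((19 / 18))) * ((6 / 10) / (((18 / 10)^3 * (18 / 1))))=100/4617 = 0.02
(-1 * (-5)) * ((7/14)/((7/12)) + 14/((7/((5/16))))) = 415/56 = 7.41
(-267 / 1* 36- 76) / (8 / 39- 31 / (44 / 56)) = 2078076/8419 = 246.83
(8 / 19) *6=48/19 = 2.53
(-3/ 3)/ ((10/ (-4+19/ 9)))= 17/90 = 0.19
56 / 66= 28/33 = 0.85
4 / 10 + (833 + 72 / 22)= 46017/55 = 836.67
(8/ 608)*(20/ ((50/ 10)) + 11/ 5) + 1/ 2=221/380 = 0.58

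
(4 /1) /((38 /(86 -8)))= 156/19 = 8.21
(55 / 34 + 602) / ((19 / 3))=61569/646 = 95.31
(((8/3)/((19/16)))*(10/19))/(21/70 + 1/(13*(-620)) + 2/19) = 10316800/3536451 = 2.92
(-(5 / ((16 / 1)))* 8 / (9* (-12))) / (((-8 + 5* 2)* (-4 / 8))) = -5/216 = -0.02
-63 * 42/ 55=-2646/55 = -48.11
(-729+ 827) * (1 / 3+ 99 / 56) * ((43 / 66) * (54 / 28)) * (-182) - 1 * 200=-4161467/88 = -47289.40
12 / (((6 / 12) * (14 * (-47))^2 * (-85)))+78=717637824/9200485 = 78.00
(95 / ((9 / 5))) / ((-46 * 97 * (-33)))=475/1325214 = 0.00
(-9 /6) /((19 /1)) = -3/38 = -0.08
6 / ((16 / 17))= 51/8 = 6.38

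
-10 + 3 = -7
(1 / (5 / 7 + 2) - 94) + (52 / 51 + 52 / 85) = -445741/4845 = -92.00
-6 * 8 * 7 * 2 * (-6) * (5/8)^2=1575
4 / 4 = 1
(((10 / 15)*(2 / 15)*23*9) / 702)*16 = 736/1755 = 0.42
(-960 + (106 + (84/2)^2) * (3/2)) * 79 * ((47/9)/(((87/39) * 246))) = 241345/174 = 1387.04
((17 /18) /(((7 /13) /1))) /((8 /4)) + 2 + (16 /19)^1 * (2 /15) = 2.99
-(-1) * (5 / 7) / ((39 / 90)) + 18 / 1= 1788/91 = 19.65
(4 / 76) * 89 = 89/19 = 4.68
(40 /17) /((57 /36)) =480/323 = 1.49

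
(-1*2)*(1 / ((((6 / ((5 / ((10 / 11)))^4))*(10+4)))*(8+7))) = -14641/10080 = -1.45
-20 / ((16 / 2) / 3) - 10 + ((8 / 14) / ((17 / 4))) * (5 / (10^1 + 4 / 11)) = -236525/13566 = -17.44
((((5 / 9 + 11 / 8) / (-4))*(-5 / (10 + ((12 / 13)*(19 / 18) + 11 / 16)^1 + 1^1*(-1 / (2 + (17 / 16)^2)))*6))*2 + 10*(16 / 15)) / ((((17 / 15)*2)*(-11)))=-187362055/353375957 = -0.53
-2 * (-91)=182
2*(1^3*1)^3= 2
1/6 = 0.17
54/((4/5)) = 135/2 = 67.50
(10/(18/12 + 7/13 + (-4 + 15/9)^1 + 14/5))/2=1950/977 = 2.00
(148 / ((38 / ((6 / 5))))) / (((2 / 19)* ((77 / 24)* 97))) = 5328/37345 = 0.14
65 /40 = 13/8 = 1.62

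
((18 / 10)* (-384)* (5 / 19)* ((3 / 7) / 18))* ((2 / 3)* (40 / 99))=-5120/4389 = -1.17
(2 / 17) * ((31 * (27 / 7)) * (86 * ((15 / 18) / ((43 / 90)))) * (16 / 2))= 2008800/119 = 16880.67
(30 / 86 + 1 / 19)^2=107584/667489 = 0.16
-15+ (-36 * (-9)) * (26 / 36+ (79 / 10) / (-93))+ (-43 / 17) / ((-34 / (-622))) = 6504416/44795 = 145.20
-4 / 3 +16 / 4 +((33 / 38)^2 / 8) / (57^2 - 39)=98886209/37081920 = 2.67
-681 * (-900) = 612900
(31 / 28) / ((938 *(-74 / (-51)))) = 1581/1943536 = 0.00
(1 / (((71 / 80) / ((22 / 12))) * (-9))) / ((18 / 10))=-2200/17253 = -0.13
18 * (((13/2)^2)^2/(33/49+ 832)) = 12595401/326408 = 38.59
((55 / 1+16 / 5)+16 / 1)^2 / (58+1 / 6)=825846/8725 = 94.65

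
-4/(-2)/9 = 2/9 = 0.22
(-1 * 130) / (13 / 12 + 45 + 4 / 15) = -2600/927 = -2.80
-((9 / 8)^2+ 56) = -3665/64 = -57.27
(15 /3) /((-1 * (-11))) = 5/11 = 0.45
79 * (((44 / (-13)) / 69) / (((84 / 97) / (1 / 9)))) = -0.50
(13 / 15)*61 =793/15 = 52.87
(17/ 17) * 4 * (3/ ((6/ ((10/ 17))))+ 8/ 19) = 924/323 = 2.86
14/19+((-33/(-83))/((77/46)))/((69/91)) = 1656/1577 = 1.05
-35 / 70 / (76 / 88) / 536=-11/10184 = 0.00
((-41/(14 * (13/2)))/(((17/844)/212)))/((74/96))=-352130304/57239 = -6151.93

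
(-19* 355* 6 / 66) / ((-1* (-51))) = -6745/561 = -12.02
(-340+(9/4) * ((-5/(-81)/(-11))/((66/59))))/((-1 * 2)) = 8886535/52272 = 170.01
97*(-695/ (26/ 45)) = -3033675/26 = -116679.81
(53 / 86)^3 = 148877/636056 = 0.23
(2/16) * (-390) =-195/4 = -48.75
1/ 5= 0.20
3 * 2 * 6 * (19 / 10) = 342/5 = 68.40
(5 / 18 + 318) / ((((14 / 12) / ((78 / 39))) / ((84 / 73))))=45832/73 = 627.84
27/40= 0.68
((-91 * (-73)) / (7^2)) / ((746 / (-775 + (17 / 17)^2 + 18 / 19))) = -6969456/49609 = -140.49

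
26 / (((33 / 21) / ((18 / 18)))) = 16.55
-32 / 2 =-16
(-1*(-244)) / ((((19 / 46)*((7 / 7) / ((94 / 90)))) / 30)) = 1055056/57 = 18509.75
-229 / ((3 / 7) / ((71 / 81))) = -113813/243 = -468.37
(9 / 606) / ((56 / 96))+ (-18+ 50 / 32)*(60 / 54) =-928409/50904 = -18.24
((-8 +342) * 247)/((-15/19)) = -1567462/15 = -104497.47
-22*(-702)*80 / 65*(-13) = -247104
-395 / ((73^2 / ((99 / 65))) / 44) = -344124/69277 = -4.97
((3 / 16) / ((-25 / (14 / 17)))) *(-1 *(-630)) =-1323/340 = -3.89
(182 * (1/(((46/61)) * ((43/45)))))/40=49959/7912 = 6.31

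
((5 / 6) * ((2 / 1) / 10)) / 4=1/24 = 0.04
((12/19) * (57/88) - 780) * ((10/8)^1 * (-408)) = 4373505/11 = 397591.36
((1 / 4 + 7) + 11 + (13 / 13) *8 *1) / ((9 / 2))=35/6 = 5.83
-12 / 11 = -1.09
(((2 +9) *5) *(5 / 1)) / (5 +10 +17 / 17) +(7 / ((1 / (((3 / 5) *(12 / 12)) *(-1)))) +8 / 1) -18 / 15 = 1583/80 = 19.79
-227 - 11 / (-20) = -4529/20 = -226.45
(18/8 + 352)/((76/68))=24089/76 = 316.96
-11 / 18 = -0.61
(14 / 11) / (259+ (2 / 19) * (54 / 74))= 9842/2003441 = 0.00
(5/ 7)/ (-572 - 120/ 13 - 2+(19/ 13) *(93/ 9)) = -195/155099 = 0.00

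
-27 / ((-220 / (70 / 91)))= 27/286 = 0.09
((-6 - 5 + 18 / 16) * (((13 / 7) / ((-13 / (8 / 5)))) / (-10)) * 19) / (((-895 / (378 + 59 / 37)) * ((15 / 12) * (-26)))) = -4216309/75336625 = -0.06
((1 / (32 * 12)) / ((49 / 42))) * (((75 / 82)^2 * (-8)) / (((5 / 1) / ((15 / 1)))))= -16875/376544 = -0.04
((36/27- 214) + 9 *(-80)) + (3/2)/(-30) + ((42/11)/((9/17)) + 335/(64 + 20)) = -2128703/2310 = -921.52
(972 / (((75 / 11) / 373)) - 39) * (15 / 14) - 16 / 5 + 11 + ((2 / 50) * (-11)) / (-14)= 9964348/175 = 56939.13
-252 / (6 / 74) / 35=-444/5 = -88.80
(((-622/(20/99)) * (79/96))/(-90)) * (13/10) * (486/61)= 284582727/976000 = 291.58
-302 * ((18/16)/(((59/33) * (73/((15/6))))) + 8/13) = -86160751/447928 = -192.35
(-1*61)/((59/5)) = -305/59 = -5.17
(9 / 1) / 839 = 9/839 = 0.01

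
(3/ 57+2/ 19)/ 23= 3/437 = 0.01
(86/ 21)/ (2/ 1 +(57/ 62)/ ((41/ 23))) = 218612/134295 = 1.63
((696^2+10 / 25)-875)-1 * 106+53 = 2417442/5 = 483488.40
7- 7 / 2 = 7/2 = 3.50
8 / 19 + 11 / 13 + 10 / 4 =1861/494 = 3.77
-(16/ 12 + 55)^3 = -4826809/27 = -178770.70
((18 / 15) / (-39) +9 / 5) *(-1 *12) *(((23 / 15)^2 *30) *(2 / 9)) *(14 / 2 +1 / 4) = -1411372/585 = -2412.60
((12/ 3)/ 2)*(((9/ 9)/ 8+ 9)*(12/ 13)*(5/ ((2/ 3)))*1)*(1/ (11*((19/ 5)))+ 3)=1038060/2717 = 382.06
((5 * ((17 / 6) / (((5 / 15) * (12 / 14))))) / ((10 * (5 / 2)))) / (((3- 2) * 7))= 17/60 = 0.28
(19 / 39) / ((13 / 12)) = 76/169 = 0.45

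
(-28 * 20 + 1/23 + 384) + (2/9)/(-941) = -34274089/194787 = -175.96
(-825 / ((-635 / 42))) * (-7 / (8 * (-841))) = 24255/427228 = 0.06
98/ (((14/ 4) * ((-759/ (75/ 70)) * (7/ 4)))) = -40/1771 = -0.02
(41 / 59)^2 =1681/3481 = 0.48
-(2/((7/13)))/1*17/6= -221/21 = -10.52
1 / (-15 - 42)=-1/57 = -0.02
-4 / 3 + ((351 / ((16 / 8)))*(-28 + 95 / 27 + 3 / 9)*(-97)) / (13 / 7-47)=-4317035/474 = -9107.67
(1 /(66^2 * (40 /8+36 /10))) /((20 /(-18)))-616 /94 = -12820239/1956328 = -6.55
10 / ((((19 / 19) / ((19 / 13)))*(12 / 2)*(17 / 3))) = 95/221 = 0.43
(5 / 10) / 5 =1/10 = 0.10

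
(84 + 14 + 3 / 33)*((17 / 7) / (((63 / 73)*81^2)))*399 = 25441741/1515591 = 16.79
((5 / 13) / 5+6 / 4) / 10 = 41/260 = 0.16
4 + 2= 6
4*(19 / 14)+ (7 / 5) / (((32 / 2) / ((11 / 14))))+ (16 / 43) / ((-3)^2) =2400679/433440 = 5.54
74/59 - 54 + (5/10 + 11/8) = -24011/472 = -50.87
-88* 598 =-52624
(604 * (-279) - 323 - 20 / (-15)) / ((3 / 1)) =-506513/9 = -56279.22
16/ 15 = 1.07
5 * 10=50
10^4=10000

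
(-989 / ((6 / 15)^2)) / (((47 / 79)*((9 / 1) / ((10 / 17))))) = -9766375/14382 = -679.07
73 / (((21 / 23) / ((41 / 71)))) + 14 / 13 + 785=16131436/19383 = 832.25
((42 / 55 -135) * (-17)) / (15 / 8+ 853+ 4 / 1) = 1004088/377905 = 2.66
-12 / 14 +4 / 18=-40/63 = -0.63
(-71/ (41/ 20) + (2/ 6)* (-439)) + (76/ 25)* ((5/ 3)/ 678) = -37727447/208485 = -180.96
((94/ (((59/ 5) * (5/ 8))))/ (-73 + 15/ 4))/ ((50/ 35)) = -10528/81715 = -0.13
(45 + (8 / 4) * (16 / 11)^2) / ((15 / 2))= 11914/1815 = 6.56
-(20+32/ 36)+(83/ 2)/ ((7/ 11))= 5585/126 = 44.33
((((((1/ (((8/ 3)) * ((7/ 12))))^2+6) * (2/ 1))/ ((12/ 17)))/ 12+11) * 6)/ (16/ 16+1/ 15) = 883005/12544 = 70.39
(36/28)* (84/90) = 1.20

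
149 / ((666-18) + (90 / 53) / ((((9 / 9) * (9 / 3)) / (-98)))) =7897/31404 = 0.25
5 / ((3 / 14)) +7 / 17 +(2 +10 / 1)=35.75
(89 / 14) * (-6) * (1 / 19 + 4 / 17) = -24831/2261 = -10.98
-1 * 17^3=-4913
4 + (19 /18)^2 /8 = 4.14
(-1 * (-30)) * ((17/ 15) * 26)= 884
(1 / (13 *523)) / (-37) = -1/251563 = 0.00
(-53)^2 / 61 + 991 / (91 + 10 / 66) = 56.92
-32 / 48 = -2/3 = -0.67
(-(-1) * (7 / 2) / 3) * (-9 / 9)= -7/6 = -1.17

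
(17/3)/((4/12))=17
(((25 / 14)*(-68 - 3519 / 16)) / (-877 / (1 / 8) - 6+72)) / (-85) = -271/311360 = 0.00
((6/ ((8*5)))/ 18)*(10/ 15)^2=1/270 = 0.00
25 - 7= 18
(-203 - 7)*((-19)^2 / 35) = -2166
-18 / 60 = -3/10 = -0.30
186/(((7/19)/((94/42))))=55366/49 = 1129.92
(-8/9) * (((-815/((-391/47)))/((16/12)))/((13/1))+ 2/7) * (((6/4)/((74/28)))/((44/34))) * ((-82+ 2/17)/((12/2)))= 196056008/6206343 = 31.59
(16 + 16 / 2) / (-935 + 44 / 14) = -168/6523 = -0.03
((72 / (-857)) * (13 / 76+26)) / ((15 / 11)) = -131274/81415 = -1.61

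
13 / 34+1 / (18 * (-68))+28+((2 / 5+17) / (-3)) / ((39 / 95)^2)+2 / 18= -1225045/206856 = -5.92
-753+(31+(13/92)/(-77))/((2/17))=-6935457/14168 = -489.52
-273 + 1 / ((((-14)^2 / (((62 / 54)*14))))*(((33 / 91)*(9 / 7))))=-4375553/16038 = -272.82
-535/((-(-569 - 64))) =-535/633 = -0.85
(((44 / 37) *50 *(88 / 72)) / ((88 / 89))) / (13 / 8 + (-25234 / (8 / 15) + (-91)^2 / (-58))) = -516200/333288711 = 0.00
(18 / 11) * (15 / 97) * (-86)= -23220/1067 = -21.76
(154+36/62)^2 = 22963264/961 = 23895.18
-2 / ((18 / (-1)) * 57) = 1/513 = 0.00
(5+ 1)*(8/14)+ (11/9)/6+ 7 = 4019/378 = 10.63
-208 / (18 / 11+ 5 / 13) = -29744/289 = -102.92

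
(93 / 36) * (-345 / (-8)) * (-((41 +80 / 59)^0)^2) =-3565/32 = -111.41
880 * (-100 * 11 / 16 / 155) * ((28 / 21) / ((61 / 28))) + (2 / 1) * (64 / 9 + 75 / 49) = -184801198/833931 = -221.60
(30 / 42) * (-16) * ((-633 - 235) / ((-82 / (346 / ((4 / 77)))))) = -33036080/41 = -805758.05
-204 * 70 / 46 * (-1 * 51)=15832.17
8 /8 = 1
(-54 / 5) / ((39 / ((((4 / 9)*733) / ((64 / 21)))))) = -15393/520 = -29.60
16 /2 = 8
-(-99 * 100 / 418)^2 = -202500/361 = -560.94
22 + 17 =39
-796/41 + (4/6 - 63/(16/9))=-106637/1968 = -54.19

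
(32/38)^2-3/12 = 663/1444 = 0.46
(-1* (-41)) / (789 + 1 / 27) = 1107/21304 = 0.05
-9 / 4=-2.25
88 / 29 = 3.03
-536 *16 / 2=-4288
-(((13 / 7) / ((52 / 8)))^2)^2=-0.01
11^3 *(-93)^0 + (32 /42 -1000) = 6967/21 = 331.76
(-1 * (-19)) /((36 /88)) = 418/9 = 46.44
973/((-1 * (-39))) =973/39 = 24.95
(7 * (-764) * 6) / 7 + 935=-3649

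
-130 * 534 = -69420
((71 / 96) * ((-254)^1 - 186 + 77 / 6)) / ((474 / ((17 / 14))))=-0.81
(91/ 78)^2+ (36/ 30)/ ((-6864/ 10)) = 1.36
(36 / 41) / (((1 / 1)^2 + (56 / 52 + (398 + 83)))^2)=1521/404243600 = 0.00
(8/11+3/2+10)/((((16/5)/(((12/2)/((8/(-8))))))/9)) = -36315/176 = -206.34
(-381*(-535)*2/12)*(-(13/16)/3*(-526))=232303955/48 = 4839665.73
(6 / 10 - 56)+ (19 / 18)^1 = -4891/90 = -54.34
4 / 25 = 0.16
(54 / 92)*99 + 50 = 4973/46 = 108.11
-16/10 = -8/5 = -1.60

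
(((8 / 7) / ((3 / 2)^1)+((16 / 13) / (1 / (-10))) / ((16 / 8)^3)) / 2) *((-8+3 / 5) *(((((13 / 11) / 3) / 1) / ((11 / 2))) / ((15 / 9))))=7844/63525 = 0.12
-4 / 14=-2/7 = -0.29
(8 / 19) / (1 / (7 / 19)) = 56/361 = 0.16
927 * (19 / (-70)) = -17613/70 = -251.61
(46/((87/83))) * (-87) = -3818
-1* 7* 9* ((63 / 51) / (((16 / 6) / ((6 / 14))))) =-1701/136 = -12.51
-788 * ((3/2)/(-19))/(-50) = -591/475 = -1.24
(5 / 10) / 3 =1/6 = 0.17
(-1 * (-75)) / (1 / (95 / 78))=2375/26 = 91.35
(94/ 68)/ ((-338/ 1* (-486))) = 47/5585112 = 0.00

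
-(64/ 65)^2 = -4096/4225 = -0.97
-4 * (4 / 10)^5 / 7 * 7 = -128/3125 = -0.04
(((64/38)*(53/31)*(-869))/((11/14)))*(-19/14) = 4322.06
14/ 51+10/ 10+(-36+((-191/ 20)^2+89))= 2967731/20400 = 145.48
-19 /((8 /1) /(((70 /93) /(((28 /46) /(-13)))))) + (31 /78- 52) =-129835/9672 = -13.42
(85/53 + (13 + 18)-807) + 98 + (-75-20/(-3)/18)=-1074718/1431 = -751.03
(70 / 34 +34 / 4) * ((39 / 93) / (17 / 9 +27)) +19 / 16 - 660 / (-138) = 5937721/969680 = 6.12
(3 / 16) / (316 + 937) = 3/20048 = 0.00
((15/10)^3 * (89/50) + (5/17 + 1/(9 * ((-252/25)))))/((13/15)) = 7.26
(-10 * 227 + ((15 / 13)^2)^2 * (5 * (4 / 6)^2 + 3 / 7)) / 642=-452894915/128353134 = -3.53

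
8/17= 0.47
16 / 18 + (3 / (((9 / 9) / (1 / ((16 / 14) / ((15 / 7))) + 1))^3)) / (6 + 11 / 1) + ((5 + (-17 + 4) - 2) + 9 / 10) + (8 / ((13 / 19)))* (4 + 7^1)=634432381/5091840 = 124.60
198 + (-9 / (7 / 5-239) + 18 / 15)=131497/660 = 199.24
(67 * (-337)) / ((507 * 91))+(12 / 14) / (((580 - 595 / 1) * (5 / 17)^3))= -11267863/4119375 = -2.74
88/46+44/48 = 781/276 = 2.83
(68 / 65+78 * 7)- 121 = 27693/65 = 426.05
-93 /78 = -31/26 = -1.19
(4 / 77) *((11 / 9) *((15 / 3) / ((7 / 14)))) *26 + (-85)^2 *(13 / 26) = 457255/126 = 3629.01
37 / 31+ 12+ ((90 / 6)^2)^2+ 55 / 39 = 61223281/1209 = 50639.60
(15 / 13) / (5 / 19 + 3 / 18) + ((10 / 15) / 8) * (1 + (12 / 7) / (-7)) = 21001/7644 = 2.75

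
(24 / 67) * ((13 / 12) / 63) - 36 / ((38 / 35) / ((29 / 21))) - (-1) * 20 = -2067796/80199 = -25.78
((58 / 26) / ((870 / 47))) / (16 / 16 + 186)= 47/72930 = 0.00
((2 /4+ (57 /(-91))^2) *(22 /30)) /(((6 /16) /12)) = 2601104/124215 = 20.94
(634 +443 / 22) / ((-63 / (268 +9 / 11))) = -4728243/1694 = -2791.17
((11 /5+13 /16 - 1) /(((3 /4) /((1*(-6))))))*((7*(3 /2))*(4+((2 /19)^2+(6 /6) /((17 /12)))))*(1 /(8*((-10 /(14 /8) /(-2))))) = -171278079/4909600 = -34.89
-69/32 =-2.16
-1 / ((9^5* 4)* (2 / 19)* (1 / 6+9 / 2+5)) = -19/4566456 = 0.00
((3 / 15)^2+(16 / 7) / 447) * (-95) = -67051/15645 = -4.29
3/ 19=0.16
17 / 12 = 1.42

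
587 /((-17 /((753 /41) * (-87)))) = 38454957/697 = 55172.10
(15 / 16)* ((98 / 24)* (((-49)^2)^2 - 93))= 353088365/16 = 22068022.81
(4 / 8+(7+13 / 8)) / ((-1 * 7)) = -73/56 = -1.30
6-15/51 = 97/17 = 5.71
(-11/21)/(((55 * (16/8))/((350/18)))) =-5/54 = -0.09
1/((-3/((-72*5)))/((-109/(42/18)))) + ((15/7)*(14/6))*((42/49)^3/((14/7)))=-5604.14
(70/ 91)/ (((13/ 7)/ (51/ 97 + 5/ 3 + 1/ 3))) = 1.05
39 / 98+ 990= 990.40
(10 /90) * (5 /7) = 5/63 = 0.08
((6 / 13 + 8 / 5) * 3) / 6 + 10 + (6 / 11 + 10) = 15427/715 = 21.58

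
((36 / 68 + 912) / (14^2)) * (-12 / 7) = -46539/5831 = -7.98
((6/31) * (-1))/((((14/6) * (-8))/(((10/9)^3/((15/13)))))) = 0.01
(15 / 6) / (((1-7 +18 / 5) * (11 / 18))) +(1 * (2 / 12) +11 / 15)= -177/220 = -0.80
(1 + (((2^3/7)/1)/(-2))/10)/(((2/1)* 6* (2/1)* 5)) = 0.01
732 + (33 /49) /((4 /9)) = 143769/196 = 733.52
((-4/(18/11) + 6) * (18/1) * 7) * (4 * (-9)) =-16128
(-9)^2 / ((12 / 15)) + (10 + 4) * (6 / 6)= 115.25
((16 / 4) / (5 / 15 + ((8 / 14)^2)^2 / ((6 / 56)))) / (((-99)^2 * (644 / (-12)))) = -196/34239249 = 0.00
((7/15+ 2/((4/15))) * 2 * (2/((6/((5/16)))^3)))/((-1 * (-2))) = 5975/2654208 = 0.00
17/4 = 4.25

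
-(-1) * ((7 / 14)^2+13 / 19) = 71/76 = 0.93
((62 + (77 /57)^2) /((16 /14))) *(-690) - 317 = -38851.26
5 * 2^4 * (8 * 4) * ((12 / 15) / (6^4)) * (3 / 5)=128/135 = 0.95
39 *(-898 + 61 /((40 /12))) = -343083/10 = -34308.30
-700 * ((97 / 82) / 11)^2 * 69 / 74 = -113613675/15051674 = -7.55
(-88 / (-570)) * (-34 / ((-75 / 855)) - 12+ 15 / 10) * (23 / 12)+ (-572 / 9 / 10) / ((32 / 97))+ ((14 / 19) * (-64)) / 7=5853959/68400 = 85.58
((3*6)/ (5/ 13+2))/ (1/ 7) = 1638/31 = 52.84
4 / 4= 1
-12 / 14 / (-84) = 1/98 = 0.01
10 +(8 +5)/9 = 103/9 = 11.44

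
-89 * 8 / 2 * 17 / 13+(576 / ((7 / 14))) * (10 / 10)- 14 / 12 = 53453/78 = 685.29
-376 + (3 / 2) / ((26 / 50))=-9701/26 = -373.12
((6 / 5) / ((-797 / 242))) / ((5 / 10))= -2904/3985 = -0.73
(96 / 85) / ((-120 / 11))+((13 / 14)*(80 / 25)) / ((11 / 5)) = 40812/32725 = 1.25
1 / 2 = 0.50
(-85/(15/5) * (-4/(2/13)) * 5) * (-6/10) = -2210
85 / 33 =2.58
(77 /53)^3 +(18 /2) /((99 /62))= 14252237/1637647 = 8.70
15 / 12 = 5/4 = 1.25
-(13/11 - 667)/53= 7324/583 = 12.56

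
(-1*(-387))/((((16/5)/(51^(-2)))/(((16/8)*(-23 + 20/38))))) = -91805/43928 = -2.09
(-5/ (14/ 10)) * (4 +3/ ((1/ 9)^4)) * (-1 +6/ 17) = 45495.17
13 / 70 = 0.19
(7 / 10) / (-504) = -1/720 = 0.00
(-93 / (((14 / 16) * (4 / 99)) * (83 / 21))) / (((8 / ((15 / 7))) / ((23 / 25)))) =-1905849/11620 = -164.01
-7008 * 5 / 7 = -35040/7 = -5005.71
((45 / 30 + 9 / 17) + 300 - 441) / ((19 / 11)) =-51975/646 = -80.46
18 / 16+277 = 2225/8 = 278.12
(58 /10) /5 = 29/25 = 1.16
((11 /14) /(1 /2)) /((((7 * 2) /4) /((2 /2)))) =22/49 = 0.45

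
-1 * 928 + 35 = -893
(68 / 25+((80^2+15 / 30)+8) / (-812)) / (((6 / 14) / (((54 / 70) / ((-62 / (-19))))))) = -5129829/1798000 = -2.85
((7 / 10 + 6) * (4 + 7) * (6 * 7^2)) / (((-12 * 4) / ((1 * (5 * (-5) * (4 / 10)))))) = 36113/8 = 4514.12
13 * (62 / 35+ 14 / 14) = 1261/35 = 36.03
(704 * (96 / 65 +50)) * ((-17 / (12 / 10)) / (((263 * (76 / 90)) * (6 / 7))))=-175196560/64961 = -2696.95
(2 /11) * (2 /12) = 1/33 = 0.03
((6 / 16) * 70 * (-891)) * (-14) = 654885/2 = 327442.50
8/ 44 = 2/11 = 0.18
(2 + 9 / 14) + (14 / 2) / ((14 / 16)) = 149/14 = 10.64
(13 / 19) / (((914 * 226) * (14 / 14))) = 13/3924716 = 0.00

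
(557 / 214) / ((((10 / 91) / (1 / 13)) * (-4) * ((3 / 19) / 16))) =-74081/1605 = -46.16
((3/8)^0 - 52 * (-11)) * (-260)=-148980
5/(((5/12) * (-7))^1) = -12/7 = -1.71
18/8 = 9/4 = 2.25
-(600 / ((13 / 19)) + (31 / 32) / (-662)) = -241497197/275392 = -876.92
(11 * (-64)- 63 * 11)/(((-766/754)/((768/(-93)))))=-134827264/11873 = -11355.79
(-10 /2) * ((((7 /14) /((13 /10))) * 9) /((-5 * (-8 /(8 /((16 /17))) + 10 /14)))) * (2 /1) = -1190/39 = -30.51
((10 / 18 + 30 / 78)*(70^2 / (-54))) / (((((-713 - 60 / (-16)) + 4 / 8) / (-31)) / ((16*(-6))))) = 30553600/85293 = 358.22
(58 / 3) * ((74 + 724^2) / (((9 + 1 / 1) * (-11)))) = -1013550/11 = -92140.91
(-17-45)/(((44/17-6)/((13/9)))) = 6851/261 = 26.25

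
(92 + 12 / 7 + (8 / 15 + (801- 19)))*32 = 2944192/105 = 28039.92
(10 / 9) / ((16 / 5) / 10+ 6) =125/711 = 0.18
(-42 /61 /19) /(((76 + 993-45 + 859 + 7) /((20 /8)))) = -1/20862 = 0.00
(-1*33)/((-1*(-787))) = -33/787 = -0.04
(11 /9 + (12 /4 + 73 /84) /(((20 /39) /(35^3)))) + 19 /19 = 46580945/144 = 323478.78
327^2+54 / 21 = 748521/7 = 106931.57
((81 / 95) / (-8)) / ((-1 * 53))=81/40280 = 0.00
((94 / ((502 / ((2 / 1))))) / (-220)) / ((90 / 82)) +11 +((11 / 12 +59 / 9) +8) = 21925657/828300 = 26.47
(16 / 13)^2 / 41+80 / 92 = 144468/159367 = 0.91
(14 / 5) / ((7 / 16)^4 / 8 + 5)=7340032/13119205 = 0.56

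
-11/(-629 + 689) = -11/60 = -0.18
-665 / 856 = -0.78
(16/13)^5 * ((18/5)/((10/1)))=9437184/9282325 = 1.02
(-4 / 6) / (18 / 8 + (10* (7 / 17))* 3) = -136/2979 = -0.05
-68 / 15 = -4.53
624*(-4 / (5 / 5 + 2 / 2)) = -1248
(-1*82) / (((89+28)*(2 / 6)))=-82/39 = -2.10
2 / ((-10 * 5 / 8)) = -8/25 = -0.32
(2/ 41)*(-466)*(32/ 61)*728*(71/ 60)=-385385728/37515 = -10272.84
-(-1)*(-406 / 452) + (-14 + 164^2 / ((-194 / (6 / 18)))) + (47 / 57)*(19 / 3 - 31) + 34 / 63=-235905595/2915626 = -80.91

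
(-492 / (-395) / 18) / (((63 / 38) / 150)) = 31160/4977 = 6.26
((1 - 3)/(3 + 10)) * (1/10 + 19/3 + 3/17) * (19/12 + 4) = -225857/39780 = -5.68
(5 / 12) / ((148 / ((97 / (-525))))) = -97/186480 = 0.00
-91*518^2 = -24417484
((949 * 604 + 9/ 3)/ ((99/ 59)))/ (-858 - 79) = -3074431/8433 = -364.57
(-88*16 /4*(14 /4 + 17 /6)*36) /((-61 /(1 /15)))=26752/305 = 87.71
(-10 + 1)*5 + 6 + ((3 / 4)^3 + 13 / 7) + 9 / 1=-12419/448 = -27.72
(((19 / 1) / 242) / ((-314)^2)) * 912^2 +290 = 866908802/2982529 = 290.66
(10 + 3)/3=13/3 = 4.33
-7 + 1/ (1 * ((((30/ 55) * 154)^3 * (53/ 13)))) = -219893171/31413312 = -7.00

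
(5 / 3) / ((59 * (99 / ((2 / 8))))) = 5/70092 = 0.00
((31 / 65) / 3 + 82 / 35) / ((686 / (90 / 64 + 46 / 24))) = 217877/17978688 = 0.01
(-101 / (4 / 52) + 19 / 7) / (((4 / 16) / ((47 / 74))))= -862168/259 = -3328.83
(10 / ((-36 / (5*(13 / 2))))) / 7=-325/252 = -1.29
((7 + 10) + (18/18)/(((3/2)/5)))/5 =61/15 = 4.07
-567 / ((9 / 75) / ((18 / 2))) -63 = -42588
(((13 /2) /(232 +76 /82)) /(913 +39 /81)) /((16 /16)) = 14391/471082400 = 0.00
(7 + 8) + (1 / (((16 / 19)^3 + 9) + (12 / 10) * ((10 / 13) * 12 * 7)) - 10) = 38937282/7769623 = 5.01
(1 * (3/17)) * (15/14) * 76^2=1092.10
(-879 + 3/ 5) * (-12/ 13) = 52704/65 = 810.83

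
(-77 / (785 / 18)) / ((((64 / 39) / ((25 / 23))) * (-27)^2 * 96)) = -5005/299510784 = 0.00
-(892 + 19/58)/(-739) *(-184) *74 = -352348040/21431 = -16441.05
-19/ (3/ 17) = -323/3 = -107.67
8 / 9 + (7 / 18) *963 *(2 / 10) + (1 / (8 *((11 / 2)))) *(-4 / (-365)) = 5477281/72270 = 75.79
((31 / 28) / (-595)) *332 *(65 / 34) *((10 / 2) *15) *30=-37630125/14161 = -2657.31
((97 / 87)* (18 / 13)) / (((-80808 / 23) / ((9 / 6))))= -6693/10154872 = 0.00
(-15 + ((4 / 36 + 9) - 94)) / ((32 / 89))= -80011/288 = -277.82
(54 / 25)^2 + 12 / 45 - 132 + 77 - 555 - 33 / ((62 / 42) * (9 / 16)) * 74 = -206109562/58125 = -3545.97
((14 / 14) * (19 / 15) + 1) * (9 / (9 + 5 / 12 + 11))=1224/1225 = 1.00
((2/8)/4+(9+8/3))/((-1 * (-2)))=563/96 = 5.86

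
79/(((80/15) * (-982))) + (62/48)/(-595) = -483929/28045920 = -0.02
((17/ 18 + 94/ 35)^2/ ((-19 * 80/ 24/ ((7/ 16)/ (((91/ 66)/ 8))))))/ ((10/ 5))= -0.26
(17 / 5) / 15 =17/75 = 0.23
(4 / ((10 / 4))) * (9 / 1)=72/5 = 14.40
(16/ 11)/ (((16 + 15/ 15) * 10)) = 8/935 = 0.01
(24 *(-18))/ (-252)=12/7 = 1.71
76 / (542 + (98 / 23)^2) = 0.14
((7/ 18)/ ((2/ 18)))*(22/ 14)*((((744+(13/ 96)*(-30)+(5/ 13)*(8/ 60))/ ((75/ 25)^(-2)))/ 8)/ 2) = 15237849/6656 = 2289.34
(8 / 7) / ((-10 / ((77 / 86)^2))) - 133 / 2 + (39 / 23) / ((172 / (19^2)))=-53611849/850540 = -63.03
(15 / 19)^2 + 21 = 7806/361 = 21.62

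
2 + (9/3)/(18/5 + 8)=131/58 = 2.26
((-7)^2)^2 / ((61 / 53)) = 127253/61 = 2086.11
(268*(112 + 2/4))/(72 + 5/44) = 1326600/3173 = 418.09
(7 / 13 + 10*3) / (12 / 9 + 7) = 1191/325 = 3.66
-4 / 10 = -2/5 = -0.40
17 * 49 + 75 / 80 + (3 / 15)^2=833.98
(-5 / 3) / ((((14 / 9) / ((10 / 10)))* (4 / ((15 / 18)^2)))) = -125/672 = -0.19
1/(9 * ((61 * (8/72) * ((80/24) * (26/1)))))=3/15860 = 0.00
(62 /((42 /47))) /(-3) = -1457/63 = -23.13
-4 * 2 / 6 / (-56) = 1/42 = 0.02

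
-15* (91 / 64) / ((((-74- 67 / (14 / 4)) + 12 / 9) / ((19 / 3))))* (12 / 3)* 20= 907725/7712 = 117.70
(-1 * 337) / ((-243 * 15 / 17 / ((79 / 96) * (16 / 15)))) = 452591/328050 = 1.38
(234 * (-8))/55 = -1872/55 = -34.04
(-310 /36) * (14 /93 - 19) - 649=-26281/54 = -486.69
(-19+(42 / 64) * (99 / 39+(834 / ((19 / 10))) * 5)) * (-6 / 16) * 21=-708566733/63232 = -11205.83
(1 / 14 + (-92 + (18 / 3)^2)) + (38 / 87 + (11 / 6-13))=-40595/609 = -66.66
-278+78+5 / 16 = -3195/16 = -199.69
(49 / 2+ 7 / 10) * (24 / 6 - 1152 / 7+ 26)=-16956/5 = -3391.20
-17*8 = -136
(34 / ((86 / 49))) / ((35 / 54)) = 6426/215 = 29.89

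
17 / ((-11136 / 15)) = -85/3712 = -0.02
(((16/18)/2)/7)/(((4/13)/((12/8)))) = 13/42 = 0.31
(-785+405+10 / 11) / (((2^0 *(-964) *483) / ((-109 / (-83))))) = 75755/70850626 = 0.00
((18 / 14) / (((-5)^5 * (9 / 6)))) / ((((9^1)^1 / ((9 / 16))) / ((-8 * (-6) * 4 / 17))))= -72/371875 = 0.00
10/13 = 0.77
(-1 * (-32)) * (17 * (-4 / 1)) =-2176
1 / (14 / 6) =3/7 = 0.43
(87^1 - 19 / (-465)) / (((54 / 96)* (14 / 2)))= 92512/4185 = 22.11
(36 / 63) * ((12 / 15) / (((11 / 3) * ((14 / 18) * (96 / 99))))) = 81/490 = 0.17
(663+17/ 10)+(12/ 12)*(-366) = 298.70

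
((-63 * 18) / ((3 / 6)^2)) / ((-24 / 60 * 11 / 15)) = 15463.64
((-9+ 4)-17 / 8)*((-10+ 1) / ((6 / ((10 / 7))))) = 855/56 = 15.27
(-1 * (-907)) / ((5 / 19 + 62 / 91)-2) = -1568203/1825 = -859.29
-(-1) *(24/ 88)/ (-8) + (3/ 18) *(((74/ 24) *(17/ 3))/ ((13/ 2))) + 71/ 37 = 2666093/1142856 = 2.33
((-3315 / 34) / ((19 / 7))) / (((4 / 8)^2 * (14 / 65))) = -12675/19 = -667.11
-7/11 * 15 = -105/11 = -9.55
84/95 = 0.88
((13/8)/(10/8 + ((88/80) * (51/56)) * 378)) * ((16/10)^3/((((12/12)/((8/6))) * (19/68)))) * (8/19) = 1114112/31650675 = 0.04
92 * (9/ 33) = 276/11 = 25.09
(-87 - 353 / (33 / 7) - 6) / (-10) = 554/33 = 16.79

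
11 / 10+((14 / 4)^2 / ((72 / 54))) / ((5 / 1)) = 47/16 = 2.94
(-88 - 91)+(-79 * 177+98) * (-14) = 194211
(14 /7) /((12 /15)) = 5/2 = 2.50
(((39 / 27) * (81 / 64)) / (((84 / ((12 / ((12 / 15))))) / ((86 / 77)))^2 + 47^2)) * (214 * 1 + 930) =773390475/826184872 = 0.94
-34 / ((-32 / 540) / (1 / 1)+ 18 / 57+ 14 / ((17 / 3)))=-741285/59458 = -12.47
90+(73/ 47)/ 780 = 3299473/36660 = 90.00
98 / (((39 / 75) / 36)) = 88200/13 = 6784.62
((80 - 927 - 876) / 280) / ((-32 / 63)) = 15507/1280 = 12.11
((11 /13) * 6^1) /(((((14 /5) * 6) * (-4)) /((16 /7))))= -110/637 = -0.17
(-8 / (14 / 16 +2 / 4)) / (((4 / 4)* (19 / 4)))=-256/209 = -1.22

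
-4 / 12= -1/3 = -0.33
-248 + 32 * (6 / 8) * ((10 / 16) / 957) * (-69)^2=-55307/319 = -173.38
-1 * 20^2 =-400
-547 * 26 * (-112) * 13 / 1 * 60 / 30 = 41414464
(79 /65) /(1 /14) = 17.02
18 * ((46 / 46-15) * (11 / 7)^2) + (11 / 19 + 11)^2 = -1233716/2527 = -488.21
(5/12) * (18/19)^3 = 2430/6859 = 0.35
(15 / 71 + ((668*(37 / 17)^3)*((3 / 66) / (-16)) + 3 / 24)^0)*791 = 68026/71 = 958.11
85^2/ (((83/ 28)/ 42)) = 8496600/83 = 102368.67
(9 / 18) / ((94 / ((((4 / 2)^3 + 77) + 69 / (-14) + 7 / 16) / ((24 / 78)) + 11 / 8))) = 117837/84224 = 1.40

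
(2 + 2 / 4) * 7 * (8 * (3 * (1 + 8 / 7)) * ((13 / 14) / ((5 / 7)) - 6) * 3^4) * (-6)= 2055780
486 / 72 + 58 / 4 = 85/4 = 21.25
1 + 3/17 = 20/17 = 1.18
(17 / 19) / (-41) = -17/779 = -0.02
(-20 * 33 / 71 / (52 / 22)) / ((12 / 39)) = -1815/142 = -12.78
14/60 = 7/30 = 0.23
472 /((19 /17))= 8024/19 = 422.32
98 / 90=49/45 = 1.09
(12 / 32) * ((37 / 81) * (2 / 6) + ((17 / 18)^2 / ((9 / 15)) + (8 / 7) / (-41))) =16645/27552 = 0.60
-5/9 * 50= -250/9 = -27.78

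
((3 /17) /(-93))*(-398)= 0.76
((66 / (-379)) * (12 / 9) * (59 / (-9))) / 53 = 5192/180783 = 0.03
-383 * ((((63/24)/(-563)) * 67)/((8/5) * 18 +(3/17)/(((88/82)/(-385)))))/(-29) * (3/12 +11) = 687073275/510839176 = 1.34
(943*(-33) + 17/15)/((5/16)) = -7468288/75 = -99577.17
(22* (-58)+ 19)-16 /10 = -6293/5 = -1258.60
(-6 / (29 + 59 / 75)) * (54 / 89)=-12150/99413 = -0.12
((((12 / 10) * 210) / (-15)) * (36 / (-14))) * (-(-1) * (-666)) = -28771.20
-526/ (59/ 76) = -39976/59 = -677.56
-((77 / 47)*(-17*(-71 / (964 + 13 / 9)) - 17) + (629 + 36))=-261037245/408383 = -639.20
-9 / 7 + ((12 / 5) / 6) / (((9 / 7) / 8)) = 379/315 = 1.20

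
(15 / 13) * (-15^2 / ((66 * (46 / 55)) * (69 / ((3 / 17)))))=-5625/467636 = -0.01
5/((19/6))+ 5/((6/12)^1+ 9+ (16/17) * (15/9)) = 43560/21451 = 2.03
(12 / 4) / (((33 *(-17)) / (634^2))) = -401956/187 = -2149.50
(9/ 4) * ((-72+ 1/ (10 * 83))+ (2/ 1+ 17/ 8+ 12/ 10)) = -1992213/13280 = -150.02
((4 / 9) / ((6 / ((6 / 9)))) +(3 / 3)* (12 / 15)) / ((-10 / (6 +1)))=-1204/2025 = -0.59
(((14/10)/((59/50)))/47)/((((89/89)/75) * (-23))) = -5250/63779 = -0.08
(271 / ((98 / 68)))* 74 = 681836/49 = 13915.02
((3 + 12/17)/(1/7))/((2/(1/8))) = 441/272 = 1.62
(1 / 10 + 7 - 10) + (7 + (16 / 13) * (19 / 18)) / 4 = -1931/2340 = -0.83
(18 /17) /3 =6/17 = 0.35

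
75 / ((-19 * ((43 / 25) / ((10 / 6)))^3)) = -48828125/13595697 = -3.59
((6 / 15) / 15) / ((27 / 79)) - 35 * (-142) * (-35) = -352248592/2025 = -173949.92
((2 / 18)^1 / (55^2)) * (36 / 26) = 2/39325 = 0.00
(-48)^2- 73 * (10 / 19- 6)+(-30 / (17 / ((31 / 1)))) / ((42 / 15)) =6068617/2261 = 2684.04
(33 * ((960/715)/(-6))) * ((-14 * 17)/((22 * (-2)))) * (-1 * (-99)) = -51408/13 = -3954.46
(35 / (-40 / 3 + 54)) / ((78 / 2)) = 35/1586 = 0.02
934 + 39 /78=1869/2 = 934.50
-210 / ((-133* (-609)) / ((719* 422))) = -3034180/3857 = -786.67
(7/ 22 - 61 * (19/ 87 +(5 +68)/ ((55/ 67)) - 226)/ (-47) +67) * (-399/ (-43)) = -153452341/149930 = -1023.49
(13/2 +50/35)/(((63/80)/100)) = 148000/147 = 1006.80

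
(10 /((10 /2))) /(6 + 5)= 2/11 = 0.18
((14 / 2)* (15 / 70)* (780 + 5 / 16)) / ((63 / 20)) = 371.58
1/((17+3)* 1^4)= 1/20 = 0.05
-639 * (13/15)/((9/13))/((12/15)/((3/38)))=-11999/152 = -78.94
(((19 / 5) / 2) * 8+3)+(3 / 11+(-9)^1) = 521/55 = 9.47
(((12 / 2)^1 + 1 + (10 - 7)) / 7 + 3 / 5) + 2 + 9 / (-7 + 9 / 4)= 1419/665 = 2.13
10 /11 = 0.91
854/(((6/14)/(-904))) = -5404112/3 = -1801370.67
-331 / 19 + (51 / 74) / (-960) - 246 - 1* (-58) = -92423363/449920 = -205.42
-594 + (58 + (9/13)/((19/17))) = -132239/247 = -535.38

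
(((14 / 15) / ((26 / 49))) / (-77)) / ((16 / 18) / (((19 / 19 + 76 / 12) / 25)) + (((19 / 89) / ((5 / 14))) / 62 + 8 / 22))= -2759/411073 = -0.01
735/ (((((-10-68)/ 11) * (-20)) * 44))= 49/416 = 0.12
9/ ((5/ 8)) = 72/5 = 14.40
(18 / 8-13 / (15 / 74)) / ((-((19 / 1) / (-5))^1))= -3713/228 = -16.29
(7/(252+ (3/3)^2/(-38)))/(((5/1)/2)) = 532/47875 = 0.01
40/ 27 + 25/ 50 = 1.98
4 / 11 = 0.36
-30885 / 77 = -401.10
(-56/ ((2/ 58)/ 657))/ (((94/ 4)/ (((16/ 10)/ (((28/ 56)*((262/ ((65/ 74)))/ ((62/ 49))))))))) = -982829952/1594663 = -616.32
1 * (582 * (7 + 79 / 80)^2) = 118821411/3200 = 37131.69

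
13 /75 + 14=1063/75 = 14.17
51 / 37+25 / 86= 5311/3182 = 1.67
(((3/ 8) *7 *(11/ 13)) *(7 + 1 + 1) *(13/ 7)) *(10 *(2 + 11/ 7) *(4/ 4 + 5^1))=111375/14 = 7955.36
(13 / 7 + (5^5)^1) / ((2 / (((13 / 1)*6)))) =121947.43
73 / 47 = 1.55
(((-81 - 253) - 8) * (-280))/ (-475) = -1008/5 = -201.60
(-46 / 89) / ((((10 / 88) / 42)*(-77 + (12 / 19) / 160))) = 12921216/5208013 = 2.48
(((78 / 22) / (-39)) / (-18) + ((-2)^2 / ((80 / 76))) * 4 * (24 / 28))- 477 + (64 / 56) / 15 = -3214759/6930 = -463.89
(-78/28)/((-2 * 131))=0.01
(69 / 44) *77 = 120.75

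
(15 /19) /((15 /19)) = 1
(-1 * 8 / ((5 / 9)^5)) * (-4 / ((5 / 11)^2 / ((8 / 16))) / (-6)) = -19053144/78125 = -243.88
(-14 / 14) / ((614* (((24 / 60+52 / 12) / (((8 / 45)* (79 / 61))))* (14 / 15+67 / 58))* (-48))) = 145/183487146 = 0.00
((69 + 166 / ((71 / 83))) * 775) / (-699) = -14474675/49629 = -291.66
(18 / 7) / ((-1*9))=-2/7 = -0.29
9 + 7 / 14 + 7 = 33/2 = 16.50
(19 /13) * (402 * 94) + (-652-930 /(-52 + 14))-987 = 13242680/247 = 53614.09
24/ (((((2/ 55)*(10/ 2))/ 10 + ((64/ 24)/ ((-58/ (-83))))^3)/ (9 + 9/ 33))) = 474122160/118432279 = 4.00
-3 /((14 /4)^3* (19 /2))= -48/6517 = -0.01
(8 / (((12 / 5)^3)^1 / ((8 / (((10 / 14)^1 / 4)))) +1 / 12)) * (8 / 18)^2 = 89600/22221 = 4.03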